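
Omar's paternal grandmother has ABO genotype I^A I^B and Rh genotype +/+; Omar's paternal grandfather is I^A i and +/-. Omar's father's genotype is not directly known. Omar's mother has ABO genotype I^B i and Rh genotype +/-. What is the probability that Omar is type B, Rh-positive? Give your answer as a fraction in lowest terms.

21/64

Omar's father's ABO genotype from I^A I^B × I^A i: 1/4 I^A I^A, 1/4 I^A I^B, 1/4 I^A i, 1/4 I^B i.
Crossing each possibility with the mother I^B i and summing P(type B): 1/4·0 + 1/4·1/2 + 1/4·1/4 + 1/4·3/4 = 3/8.
Similarly for Rh via the father's Rh distribution: P(Rh+) = 7/8.
Independent loci: 3/8 × 7/8 = 21/64.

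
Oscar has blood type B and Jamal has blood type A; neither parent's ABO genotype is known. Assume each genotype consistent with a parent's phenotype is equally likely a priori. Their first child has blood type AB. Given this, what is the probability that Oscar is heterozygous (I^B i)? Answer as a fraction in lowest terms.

Possible genotypes: Oscar ∈ {I^B I^B, I^B i}; Jamal ∈ {I^A I^A, I^A i}.
Weight each parental genotype pair by prior × P(type-AB child):
  I^B I^B × I^A I^A: posterior weight 4/9.
  I^B I^B × I^A i: posterior weight 2/9.
  I^B i × I^A I^A: posterior weight 2/9.
  I^B i × I^A i: posterior weight 1/9.
Sum the posterior weight over pairs where Oscar is I^B i: 1/3.

1/3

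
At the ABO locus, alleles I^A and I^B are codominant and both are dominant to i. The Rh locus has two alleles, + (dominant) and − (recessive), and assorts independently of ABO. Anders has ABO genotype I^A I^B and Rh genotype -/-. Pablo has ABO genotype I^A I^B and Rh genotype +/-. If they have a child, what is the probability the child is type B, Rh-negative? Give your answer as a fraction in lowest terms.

ABO cross I^A I^B × I^A I^B → offspring phenotypes: 1/4 A, 1/4 B, 1/2 AB.
Rh cross -/- × +/- → 1/2 Rh+, 1/2 Rh-.
Independent loci: P(type B, Rh-negative) = 1/4 × 1/2 = 1/8.

1/8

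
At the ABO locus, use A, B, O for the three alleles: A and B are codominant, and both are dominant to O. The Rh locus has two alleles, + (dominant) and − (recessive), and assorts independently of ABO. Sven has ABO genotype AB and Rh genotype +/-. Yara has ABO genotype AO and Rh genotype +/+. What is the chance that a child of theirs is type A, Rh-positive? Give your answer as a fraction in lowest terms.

1/2

ABO cross AB × AO → offspring phenotypes: 1/2 A, 1/4 B, 1/4 AB.
Rh cross +/- × +/+ → 1 Rh+.
Independent loci: P(type A, Rh-positive) = 1/2 × 1 = 1/2.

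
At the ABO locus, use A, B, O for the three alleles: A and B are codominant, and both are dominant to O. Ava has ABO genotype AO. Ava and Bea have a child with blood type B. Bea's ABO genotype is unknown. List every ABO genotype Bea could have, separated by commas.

For each candidate genotype of Bea, check whether crossing it with AO can produce every observed child phenotype.
  AA → possible child types {A} ✗
  AB → possible child types {A, B, AB} ✓
  AO → possible child types {O, A} ✗
  BB → possible child types {B, AB} ✓
  BO → possible child types {O, A, B, AB} ✓
  OO → possible child types {O, A} ✗

AB, BB, BO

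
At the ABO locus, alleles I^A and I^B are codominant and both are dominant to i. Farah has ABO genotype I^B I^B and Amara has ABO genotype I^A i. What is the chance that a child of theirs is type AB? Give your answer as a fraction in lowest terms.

ABO cross I^B I^B × I^A i → offspring phenotypes: 1/2 B, 1/2 AB.
So P(type AB) = 1/2.

1/2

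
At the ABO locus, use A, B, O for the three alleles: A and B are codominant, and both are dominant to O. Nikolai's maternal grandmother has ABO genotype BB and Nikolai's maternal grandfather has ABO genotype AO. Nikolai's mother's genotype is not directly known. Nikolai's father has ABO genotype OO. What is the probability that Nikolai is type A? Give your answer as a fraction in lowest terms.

Nikolai's mother's ABO genotype from BB × AO: 1/2 AB, 1/2 BO.
Crossing each possibility with the father OO and summing P(type A): 1/2·1/2 + 1/2·0 = 1/4.

1/4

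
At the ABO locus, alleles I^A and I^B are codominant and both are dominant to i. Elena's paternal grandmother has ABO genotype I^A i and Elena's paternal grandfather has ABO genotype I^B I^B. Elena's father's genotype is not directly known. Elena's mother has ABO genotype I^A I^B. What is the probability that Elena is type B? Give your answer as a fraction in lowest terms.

3/8

Elena's father's ABO genotype from I^A i × I^B I^B: 1/2 I^A I^B, 1/2 I^B i.
Crossing each possibility with the mother I^A I^B and summing P(type B): 1/2·1/4 + 1/2·1/2 = 3/8.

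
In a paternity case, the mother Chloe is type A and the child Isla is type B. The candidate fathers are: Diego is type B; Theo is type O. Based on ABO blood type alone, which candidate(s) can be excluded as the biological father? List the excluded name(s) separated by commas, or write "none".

A candidate is excluded only if no genotype consistent with his phenotype could produce a type B child with a type A mother.
Theo (type O): no genotype consistent with that phenotype can produce a type-B child with a type-A mother.

Theo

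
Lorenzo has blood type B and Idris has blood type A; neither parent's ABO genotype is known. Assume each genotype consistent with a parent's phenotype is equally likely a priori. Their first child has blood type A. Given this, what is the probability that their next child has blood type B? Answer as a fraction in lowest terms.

Possible genotypes: Lorenzo ∈ {BB, BO}; Idris ∈ {AA, AO}.
Weight each parental genotype pair by prior × P(type-A child):
  BO × AA: posterior weight 2/3; P(next child type B) = 0.
  BO × AO: posterior weight 1/3; P(next child type B) = 1/4.
Weighted sum = 1/12.

1/12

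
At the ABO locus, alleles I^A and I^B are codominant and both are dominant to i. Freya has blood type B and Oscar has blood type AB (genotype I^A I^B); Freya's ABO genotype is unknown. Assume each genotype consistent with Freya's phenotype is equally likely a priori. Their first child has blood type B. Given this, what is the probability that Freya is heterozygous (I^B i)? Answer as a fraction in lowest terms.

1/2

Possible genotypes: Freya ∈ {I^B I^B, I^B i}; Oscar ∈ {I^A I^B}.
Weight each parental genotype pair by prior × P(type-B child):
  I^B I^B × I^A I^B: posterior weight 1/2.
  I^B i × I^A I^B: posterior weight 1/2.
Sum the posterior weight over pairs where Freya is I^B i: 1/2.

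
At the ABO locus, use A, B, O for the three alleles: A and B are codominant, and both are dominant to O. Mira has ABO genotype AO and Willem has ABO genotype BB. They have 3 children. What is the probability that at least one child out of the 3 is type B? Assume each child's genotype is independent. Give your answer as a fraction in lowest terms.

7/8

ABO cross AO × BB → 1/2 B, 1/2 AB.
So P(type B) = 1/2 per child.
P(none) = (1/2)^3 = 1/8; P(at least one) = 1 − 1/8 = 7/8.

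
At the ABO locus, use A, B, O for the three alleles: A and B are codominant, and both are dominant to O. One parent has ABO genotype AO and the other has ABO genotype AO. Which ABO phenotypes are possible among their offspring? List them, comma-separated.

O, A

Gametes from AO × AO give offspring ABO genotypes AA, AO, OO, i.e. phenotypes O, A.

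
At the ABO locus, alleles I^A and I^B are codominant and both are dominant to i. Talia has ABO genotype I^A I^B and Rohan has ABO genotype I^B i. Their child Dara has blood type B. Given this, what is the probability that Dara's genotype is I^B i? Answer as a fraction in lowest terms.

Cross I^A I^B × I^B i → 1/4 I^A I^B, 1/4 I^A i, 1/4 I^B I^B, 1/4 I^B i.
Type-B genotypes among offspring: I^B I^B (1/4), I^B i (1/4); total 1/2.
P(I^B i | type B) = (1/4) / (1/2) = 1/2.

1/2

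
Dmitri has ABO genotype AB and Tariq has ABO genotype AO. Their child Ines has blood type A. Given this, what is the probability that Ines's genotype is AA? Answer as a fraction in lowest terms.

1/2

Cross AB × AO → 1/4 AA, 1/4 AB, 1/4 AO, 1/4 BO.
Type-A genotypes among offspring: AA (1/4), AO (1/4); total 1/2.
P(AA | type A) = (1/4) / (1/2) = 1/2.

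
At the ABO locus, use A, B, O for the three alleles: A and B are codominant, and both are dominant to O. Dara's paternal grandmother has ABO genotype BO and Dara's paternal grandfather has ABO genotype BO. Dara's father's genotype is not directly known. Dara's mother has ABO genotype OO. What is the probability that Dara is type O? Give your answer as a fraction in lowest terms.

Dara's father's ABO genotype from BO × BO: 1/4 BB, 1/2 BO, 1/4 OO.
Crossing each possibility with the mother OO and summing P(type O): 1/4·0 + 1/2·1/2 + 1/4·1 = 1/2.

1/2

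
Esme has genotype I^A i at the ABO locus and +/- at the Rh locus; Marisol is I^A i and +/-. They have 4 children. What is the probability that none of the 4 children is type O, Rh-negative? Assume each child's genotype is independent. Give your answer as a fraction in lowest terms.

50625/65536

ABO cross I^A i × I^A i → 1/4 O, 3/4 A.
Rh cross +/- × +/- → 3/4 Rh+, 1/4 Rh-; so P(type O, Rh-negative) = 1/4 × 1/4 = 1/16 per child.
P(not type O, Rh-negative) = 15/16 for one child; (15/16)^4 = 50625/65536.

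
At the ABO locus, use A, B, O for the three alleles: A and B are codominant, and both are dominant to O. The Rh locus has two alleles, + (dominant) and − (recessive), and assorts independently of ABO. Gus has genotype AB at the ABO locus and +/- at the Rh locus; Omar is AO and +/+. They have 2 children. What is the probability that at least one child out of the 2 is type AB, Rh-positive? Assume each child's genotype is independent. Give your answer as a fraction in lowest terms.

ABO cross AB × AO → 1/2 A, 1/4 B, 1/4 AB.
Rh cross +/- × +/+ → 1 Rh+; so P(type AB, Rh-positive) = 1/4 × 1 = 1/4 per child.
P(none) = (3/4)^2 = 9/16; P(at least one) = 1 − 9/16 = 7/16.

7/16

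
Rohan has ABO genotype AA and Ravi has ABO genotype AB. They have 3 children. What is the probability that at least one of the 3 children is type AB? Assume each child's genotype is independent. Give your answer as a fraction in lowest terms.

ABO cross AA × AB → 1/2 A, 1/2 AB.
So P(type AB) = 1/2 per child.
P(none) = (1/2)^3 = 1/8; P(at least one) = 1 − 1/8 = 7/8.

7/8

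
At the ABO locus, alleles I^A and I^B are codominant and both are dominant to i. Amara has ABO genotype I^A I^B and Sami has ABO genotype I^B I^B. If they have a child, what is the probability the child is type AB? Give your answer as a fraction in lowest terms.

ABO cross I^A I^B × I^B I^B → offspring phenotypes: 1/2 B, 1/2 AB.
So P(type AB) = 1/2.

1/2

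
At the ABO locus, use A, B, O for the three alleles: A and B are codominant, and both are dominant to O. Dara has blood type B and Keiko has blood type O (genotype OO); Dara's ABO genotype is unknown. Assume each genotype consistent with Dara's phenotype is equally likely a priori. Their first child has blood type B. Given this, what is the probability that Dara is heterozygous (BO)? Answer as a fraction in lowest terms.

Possible genotypes: Dara ∈ {BB, BO}; Keiko ∈ {OO}.
Weight each parental genotype pair by prior × P(type-B child):
  BB × OO: posterior weight 2/3.
  BO × OO: posterior weight 1/3.
Sum the posterior weight over pairs where Dara is BO: 1/3.

1/3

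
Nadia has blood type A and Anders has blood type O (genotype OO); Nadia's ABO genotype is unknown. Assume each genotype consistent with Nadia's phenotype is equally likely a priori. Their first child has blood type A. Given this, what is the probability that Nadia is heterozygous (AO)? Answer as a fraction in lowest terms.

1/3

Possible genotypes: Nadia ∈ {AA, AO}; Anders ∈ {OO}.
Weight each parental genotype pair by prior × P(type-A child):
  AA × OO: posterior weight 2/3.
  AO × OO: posterior weight 1/3.
Sum the posterior weight over pairs where Nadia is AO: 1/3.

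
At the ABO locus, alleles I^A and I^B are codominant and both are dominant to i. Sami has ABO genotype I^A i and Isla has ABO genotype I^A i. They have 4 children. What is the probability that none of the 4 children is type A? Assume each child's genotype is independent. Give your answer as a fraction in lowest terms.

1/256

ABO cross I^A i × I^A i → 1/4 O, 3/4 A.
So P(type A) = 3/4 per child.
P(not type A) = 1/4 for one child; (1/4)^4 = 1/256.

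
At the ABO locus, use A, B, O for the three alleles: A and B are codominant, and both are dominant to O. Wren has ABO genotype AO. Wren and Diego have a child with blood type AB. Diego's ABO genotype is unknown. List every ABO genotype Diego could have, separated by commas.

AB, BB, BO

For each candidate genotype of Diego, check whether crossing it with AO can produce every observed child phenotype.
  AA → possible child types {A} ✗
  AB → possible child types {A, B, AB} ✓
  AO → possible child types {O, A} ✗
  BB → possible child types {B, AB} ✓
  BO → possible child types {O, A, B, AB} ✓
  OO → possible child types {O, A} ✗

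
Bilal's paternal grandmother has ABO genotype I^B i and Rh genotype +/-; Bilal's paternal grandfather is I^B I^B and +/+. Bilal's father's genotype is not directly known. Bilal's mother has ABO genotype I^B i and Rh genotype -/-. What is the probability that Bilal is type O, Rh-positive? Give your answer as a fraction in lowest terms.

3/32

Bilal's father's ABO genotype from I^B i × I^B I^B: 1/2 I^B I^B, 1/2 I^B i.
Crossing each possibility with the mother I^B i and summing P(type O): 1/2·0 + 1/2·1/4 = 1/8.
Similarly for Rh via the father's Rh distribution: P(Rh+) = 3/4.
Independent loci: 1/8 × 3/4 = 3/32.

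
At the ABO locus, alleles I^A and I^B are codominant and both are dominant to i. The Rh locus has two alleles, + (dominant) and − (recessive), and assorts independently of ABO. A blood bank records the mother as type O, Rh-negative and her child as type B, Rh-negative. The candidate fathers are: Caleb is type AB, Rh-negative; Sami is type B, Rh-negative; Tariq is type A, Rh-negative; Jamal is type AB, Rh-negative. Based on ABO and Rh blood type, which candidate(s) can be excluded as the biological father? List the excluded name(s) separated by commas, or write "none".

A candidate is excluded only if no genotype consistent with his phenotype could produce a type B, Rh-negative child with a type O, Rh-negative mother.
Tariq (type A, Rh-): no genotype consistent with that phenotype can produce a type-B Rh- child with a type-O mother.

Tariq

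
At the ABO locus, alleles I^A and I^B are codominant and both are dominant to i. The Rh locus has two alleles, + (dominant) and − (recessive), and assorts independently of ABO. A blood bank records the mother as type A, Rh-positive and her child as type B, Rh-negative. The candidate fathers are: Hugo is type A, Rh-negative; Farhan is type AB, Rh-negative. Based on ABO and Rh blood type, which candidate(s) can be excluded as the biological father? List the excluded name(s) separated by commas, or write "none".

A candidate is excluded only if no genotype consistent with his phenotype could produce a type B, Rh-negative child with a type A, Rh-positive mother.
Hugo (type A, Rh-): no genotype consistent with that phenotype can produce a type-B Rh- child with a type-A mother.

Hugo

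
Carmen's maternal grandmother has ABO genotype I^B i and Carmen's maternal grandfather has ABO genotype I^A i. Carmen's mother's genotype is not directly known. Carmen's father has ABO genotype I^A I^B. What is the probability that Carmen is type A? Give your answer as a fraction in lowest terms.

3/8

Carmen's mother's ABO genotype from I^B i × I^A i: 1/4 I^A I^B, 1/4 I^A i, 1/4 I^B i, 1/4 i i.
Crossing each possibility with the father I^A I^B and summing P(type A): 1/4·1/4 + 1/4·1/2 + 1/4·1/4 + 1/4·1/2 = 3/8.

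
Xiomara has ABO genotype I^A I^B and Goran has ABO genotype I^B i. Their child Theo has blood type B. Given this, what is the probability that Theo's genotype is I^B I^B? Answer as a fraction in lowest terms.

Cross I^A I^B × I^B i → 1/4 I^A I^B, 1/4 I^A i, 1/4 I^B I^B, 1/4 I^B i.
Type-B genotypes among offspring: I^B I^B (1/4), I^B i (1/4); total 1/2.
P(I^B I^B | type B) = (1/4) / (1/2) = 1/2.

1/2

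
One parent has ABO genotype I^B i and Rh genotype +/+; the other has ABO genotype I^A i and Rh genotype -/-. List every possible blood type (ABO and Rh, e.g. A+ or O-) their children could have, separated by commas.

O+, A+, B+, AB+

Gametes from I^B i × I^A i give offspring ABO genotypes I^A I^B, I^A i, I^B i, i i, i.e. phenotypes O, A, B, AB.
Rh cross +/+ × -/- → phenotypes Rh+.
Combining independently: O+, A+, B+, AB+.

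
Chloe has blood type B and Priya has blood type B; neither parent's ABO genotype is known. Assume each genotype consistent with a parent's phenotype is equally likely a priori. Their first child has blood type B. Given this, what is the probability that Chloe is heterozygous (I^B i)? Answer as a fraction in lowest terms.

Possible genotypes: Chloe ∈ {I^B I^B, I^B i}; Priya ∈ {I^B I^B, I^B i}.
Weight each parental genotype pair by prior × P(type-B child):
  I^B I^B × I^B I^B: posterior weight 4/15.
  I^B I^B × I^B i: posterior weight 4/15.
  I^B i × I^B I^B: posterior weight 4/15.
  I^B i × I^B i: posterior weight 1/5.
Sum the posterior weight over pairs where Chloe is I^B i: 7/15.

7/15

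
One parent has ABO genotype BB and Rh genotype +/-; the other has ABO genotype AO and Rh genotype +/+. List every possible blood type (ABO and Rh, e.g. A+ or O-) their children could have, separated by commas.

Gametes from BB × AO give offspring ABO genotypes AB, BO, i.e. phenotypes B, AB.
Rh cross +/- × +/+ → phenotypes Rh+.
Combining independently: B+, AB+.

B+, AB+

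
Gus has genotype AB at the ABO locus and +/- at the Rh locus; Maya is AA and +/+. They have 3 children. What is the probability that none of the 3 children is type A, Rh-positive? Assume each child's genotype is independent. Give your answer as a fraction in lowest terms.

1/8

ABO cross AB × AA → 1/2 A, 1/2 AB.
Rh cross +/- × +/+ → 1 Rh+; so P(type A, Rh-positive) = 1/2 × 1 = 1/2 per child.
P(not type A, Rh-positive) = 1/2 for one child; (1/2)^3 = 1/8.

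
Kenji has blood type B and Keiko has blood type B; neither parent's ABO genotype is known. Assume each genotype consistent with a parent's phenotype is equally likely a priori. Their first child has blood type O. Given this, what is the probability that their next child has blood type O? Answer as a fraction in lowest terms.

1/4

Possible genotypes: Kenji ∈ {BB, BO}; Keiko ∈ {BB, BO}.
Weight each parental genotype pair by prior × P(type-O child):
  BO × BO: posterior weight 1; P(next child type O) = 1/4.
Weighted sum = 1/4.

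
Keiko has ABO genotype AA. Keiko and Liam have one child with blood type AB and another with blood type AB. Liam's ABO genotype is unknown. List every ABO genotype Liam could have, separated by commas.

AB, BB, BO

For each candidate genotype of Liam, check whether crossing it with AA can produce every observed child phenotype.
  AA → possible child types {A} ✗
  AB → possible child types {A, AB} ✓
  AO → possible child types {A} ✗
  BB → possible child types {AB} ✓
  BO → possible child types {A, AB} ✓
  OO → possible child types {A} ✗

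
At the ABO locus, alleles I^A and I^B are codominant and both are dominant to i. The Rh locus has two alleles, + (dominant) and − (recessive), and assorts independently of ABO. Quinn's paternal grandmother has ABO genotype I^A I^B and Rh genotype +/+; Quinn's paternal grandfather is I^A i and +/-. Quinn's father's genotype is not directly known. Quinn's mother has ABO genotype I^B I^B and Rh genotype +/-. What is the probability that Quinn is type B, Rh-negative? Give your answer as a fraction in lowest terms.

1/16

Quinn's father's ABO genotype from I^A I^B × I^A i: 1/4 I^A I^A, 1/4 I^A I^B, 1/4 I^A i, 1/4 I^B i.
Crossing each possibility with the mother I^B I^B and summing P(type B): 1/4·0 + 1/4·1/2 + 1/4·1/2 + 1/4·1 = 1/2.
Similarly for Rh via the father's Rh distribution: P(Rh-) = 1/8.
Independent loci: 1/2 × 1/8 = 1/16.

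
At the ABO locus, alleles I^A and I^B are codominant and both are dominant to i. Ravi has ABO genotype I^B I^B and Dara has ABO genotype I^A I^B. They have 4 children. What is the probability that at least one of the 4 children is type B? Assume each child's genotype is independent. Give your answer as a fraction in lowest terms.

ABO cross I^B I^B × I^A I^B → 1/2 B, 1/2 AB.
So P(type B) = 1/2 per child.
P(none) = (1/2)^4 = 1/16; P(at least one) = 1 − 1/16 = 15/16.

15/16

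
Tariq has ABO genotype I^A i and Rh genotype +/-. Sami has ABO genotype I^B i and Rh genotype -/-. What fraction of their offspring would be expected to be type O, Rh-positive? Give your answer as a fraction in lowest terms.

ABO cross I^A i × I^B i → offspring phenotypes: 1/4 O, 1/4 A, 1/4 B, 1/4 AB.
Rh cross +/- × -/- → 1/2 Rh+, 1/2 Rh-.
Independent loci: P(type O, Rh-positive) = 1/4 × 1/2 = 1/8.

1/8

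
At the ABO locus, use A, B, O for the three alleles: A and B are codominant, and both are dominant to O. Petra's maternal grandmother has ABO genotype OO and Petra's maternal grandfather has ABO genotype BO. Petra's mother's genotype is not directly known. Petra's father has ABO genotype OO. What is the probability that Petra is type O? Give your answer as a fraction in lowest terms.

Petra's mother's ABO genotype from OO × BO: 1/2 BO, 1/2 OO.
Crossing each possibility with the father OO and summing P(type O): 1/2·1/2 + 1/2·1 = 3/4.

3/4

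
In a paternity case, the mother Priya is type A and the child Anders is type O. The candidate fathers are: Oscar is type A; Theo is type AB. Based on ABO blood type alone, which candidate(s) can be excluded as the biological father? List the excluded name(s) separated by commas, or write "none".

Theo

A candidate is excluded only if no genotype consistent with his phenotype could produce a type O child with a type A mother.
Theo (type AB): no genotype consistent with that phenotype can produce a type-O child with a type-A mother.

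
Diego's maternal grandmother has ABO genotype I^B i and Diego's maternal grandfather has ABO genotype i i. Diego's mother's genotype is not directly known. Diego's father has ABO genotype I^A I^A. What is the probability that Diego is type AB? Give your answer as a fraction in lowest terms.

Diego's mother's ABO genotype from I^B i × i i: 1/2 I^B i, 1/2 i i.
Crossing each possibility with the father I^A I^A and summing P(type AB): 1/2·1/2 + 1/2·0 = 1/4.

1/4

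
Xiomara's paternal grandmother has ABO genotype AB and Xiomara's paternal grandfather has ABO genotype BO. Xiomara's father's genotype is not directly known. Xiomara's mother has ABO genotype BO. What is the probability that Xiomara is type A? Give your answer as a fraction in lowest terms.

Xiomara's father's ABO genotype from AB × BO: 1/4 AB, 1/4 AO, 1/4 BB, 1/4 BO.
Crossing each possibility with the mother BO and summing P(type A): 1/4·1/4 + 1/4·1/4 + 1/4·0 + 1/4·0 = 1/8.

1/8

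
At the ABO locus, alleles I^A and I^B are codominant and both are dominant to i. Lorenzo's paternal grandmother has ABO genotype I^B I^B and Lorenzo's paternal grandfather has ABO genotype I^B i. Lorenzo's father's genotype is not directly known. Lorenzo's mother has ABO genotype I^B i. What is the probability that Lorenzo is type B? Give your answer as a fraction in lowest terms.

7/8

Lorenzo's father's ABO genotype from I^B I^B × I^B i: 1/2 I^B I^B, 1/2 I^B i.
Crossing each possibility with the mother I^B i and summing P(type B): 1/2·1 + 1/2·3/4 = 7/8.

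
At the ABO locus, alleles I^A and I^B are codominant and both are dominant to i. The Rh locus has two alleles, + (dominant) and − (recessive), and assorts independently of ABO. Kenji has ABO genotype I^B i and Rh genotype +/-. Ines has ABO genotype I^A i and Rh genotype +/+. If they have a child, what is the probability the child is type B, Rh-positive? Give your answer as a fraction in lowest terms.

ABO cross I^B i × I^A i → offspring phenotypes: 1/4 O, 1/4 A, 1/4 B, 1/4 AB.
Rh cross +/- × +/+ → 1 Rh+.
Independent loci: P(type B, Rh-positive) = 1/4 × 1 = 1/4.

1/4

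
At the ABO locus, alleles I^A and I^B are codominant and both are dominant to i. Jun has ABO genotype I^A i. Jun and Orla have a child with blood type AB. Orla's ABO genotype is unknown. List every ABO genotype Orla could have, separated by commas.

For each candidate genotype of Orla, check whether crossing it with I^A i can produce every observed child phenotype.
  I^A I^A → possible child types {A} ✗
  I^A I^B → possible child types {A, B, AB} ✓
  I^A i → possible child types {O, A} ✗
  I^B I^B → possible child types {B, AB} ✓
  I^B i → possible child types {O, A, B, AB} ✓
  i i → possible child types {O, A} ✗

I^A I^B, I^B I^B, I^B i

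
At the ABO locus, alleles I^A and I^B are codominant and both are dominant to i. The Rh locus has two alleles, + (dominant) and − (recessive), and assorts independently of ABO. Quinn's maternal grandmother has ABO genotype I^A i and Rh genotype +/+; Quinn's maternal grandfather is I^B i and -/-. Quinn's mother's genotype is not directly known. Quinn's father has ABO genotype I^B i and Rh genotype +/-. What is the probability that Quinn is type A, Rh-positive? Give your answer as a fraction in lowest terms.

Quinn's mother's ABO genotype from I^A i × I^B i: 1/4 I^A I^B, 1/4 I^A i, 1/4 I^B i, 1/4 i i.
Crossing each possibility with the father I^B i and summing P(type A): 1/4·1/4 + 1/4·1/4 + 1/4·0 + 1/4·0 = 1/8.
Similarly for Rh via the mother's Rh distribution: P(Rh+) = 3/4.
Independent loci: 1/8 × 3/4 = 3/32.

3/32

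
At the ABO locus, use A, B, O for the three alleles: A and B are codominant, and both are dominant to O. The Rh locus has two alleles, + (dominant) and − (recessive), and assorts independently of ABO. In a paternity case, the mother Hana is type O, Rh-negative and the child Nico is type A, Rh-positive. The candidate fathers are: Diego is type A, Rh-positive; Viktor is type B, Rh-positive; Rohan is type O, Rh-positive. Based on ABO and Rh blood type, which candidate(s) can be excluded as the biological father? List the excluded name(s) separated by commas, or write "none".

A candidate is excluded only if no genotype consistent with his phenotype could produce a type A, Rh-positive child with a type O, Rh-negative mother.
Viktor (type B, Rh+): no genotype consistent with that phenotype can produce a type-A Rh+ child with a type-O mother.
Rohan (type O, Rh+): no genotype consistent with that phenotype can produce a type-A Rh+ child with a type-O mother.

Viktor, Rohan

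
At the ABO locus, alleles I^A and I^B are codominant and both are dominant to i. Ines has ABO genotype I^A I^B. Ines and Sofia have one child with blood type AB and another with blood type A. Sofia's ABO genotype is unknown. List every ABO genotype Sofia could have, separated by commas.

I^A I^A, I^A I^B, I^A i, I^B i

For each candidate genotype of Sofia, check whether crossing it with I^A I^B can produce every observed child phenotype.
  I^A I^A → possible child types {A, AB} ✓
  I^A I^B → possible child types {A, B, AB} ✓
  I^A i → possible child types {A, B, AB} ✓
  I^B I^B → possible child types {B, AB} ✗
  I^B i → possible child types {A, B, AB} ✓
  i i → possible child types {A, B} ✗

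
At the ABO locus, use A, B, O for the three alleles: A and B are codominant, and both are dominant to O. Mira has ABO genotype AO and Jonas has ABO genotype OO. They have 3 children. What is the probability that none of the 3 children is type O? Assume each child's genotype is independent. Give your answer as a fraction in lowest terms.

ABO cross AO × OO → 1/2 O, 1/2 A.
So P(type O) = 1/2 per child.
P(not type O) = 1/2 for one child; (1/2)^3 = 1/8.

1/8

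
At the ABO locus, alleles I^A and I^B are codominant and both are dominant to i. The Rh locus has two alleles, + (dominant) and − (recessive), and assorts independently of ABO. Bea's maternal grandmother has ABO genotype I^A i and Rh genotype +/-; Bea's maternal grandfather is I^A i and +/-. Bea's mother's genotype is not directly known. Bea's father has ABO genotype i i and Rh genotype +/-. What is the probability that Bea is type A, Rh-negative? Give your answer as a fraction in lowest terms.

1/8

Bea's mother's ABO genotype from I^A i × I^A i: 1/4 I^A I^A, 1/2 I^A i, 1/4 i i.
Crossing each possibility with the father i i and summing P(type A): 1/4·1 + 1/2·1/2 + 1/4·0 = 1/2.
Similarly for Rh via the mother's Rh distribution: P(Rh-) = 1/4.
Independent loci: 1/2 × 1/4 = 1/8.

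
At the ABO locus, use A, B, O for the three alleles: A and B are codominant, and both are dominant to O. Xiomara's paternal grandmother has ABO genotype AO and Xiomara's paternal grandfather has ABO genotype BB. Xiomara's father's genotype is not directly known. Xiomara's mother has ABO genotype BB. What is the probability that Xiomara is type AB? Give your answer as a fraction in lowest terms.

Xiomara's father's ABO genotype from AO × BB: 1/2 AB, 1/2 BO.
Crossing each possibility with the mother BB and summing P(type AB): 1/2·1/2 + 1/2·0 = 1/4.

1/4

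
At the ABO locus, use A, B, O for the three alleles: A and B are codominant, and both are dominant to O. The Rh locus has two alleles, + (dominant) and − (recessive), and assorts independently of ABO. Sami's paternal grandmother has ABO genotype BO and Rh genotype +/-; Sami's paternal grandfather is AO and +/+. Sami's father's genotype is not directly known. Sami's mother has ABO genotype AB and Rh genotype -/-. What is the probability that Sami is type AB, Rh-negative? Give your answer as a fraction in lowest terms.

Sami's father's ABO genotype from BO × AO: 1/4 AB, 1/4 AO, 1/4 BO, 1/4 OO.
Crossing each possibility with the mother AB and summing P(type AB): 1/4·1/2 + 1/4·1/4 + 1/4·1/4 + 1/4·0 = 1/4.
Similarly for Rh via the father's Rh distribution: P(Rh-) = 1/4.
Independent loci: 1/4 × 1/4 = 1/16.

1/16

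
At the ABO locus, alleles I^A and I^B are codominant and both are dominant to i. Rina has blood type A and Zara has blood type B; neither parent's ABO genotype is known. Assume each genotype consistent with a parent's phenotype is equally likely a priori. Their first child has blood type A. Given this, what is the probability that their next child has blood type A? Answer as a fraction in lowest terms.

5/12

Possible genotypes: Rina ∈ {I^A I^A, I^A i}; Zara ∈ {I^B I^B, I^B i}.
Weight each parental genotype pair by prior × P(type-A child):
  I^A I^A × I^B i: posterior weight 2/3; P(next child type A) = 1/2.
  I^A i × I^B i: posterior weight 1/3; P(next child type A) = 1/4.
Weighted sum = 5/12.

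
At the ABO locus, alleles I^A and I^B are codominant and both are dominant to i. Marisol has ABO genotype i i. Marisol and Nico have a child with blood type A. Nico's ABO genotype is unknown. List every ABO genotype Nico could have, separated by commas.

For each candidate genotype of Nico, check whether crossing it with i i can produce every observed child phenotype.
  I^A I^A → possible child types {A} ✓
  I^A I^B → possible child types {A, B} ✓
  I^A i → possible child types {O, A} ✓
  I^B I^B → possible child types {B} ✗
  I^B i → possible child types {O, B} ✗
  i i → possible child types {O} ✗

I^A I^A, I^A I^B, I^A i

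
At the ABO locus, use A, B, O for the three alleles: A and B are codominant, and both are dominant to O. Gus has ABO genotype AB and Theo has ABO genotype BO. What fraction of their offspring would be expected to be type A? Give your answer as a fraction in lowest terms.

1/4

ABO cross AB × BO → offspring phenotypes: 1/4 A, 1/2 B, 1/4 AB.
So P(type A) = 1/4.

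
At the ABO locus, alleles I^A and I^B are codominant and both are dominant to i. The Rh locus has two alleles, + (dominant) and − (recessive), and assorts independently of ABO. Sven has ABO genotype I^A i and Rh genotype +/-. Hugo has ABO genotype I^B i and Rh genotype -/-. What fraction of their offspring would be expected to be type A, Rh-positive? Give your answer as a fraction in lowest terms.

ABO cross I^A i × I^B i → offspring phenotypes: 1/4 O, 1/4 A, 1/4 B, 1/4 AB.
Rh cross +/- × -/- → 1/2 Rh+, 1/2 Rh-.
Independent loci: P(type A, Rh-positive) = 1/4 × 1/2 = 1/8.

1/8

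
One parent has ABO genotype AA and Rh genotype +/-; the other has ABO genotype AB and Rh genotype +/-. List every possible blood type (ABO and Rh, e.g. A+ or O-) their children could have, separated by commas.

Gametes from AA × AB give offspring ABO genotypes AA, AB, i.e. phenotypes A, AB.
Rh cross +/- × +/- → phenotypes Rh+, Rh-.
Combining independently: A+, A-, AB+, AB-.

A+, A-, AB+, AB-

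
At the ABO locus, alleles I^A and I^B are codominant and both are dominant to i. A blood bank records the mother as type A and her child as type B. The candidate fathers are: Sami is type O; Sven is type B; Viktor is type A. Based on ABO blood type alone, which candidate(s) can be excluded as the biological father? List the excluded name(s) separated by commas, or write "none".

A candidate is excluded only if no genotype consistent with his phenotype could produce a type B child with a type A mother.
Sami (type O): no genotype consistent with that phenotype can produce a type-B child with a type-A mother.
Viktor (type A): no genotype consistent with that phenotype can produce a type-B child with a type-A mother.

Sami, Viktor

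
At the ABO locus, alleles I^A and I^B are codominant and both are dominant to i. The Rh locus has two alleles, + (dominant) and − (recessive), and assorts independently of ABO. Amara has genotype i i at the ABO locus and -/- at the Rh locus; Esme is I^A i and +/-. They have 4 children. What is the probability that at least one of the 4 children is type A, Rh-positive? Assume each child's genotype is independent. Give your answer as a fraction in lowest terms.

175/256

ABO cross i i × I^A i → 1/2 O, 1/2 A.
Rh cross -/- × +/- → 1/2 Rh+, 1/2 Rh-; so P(type A, Rh-positive) = 1/2 × 1/2 = 1/4 per child.
P(none) = (3/4)^4 = 81/256; P(at least one) = 1 − 81/256 = 175/256.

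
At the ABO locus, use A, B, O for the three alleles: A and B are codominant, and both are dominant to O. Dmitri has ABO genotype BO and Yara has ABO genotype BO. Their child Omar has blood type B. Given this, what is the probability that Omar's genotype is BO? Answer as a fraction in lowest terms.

Cross BO × BO → 1/4 BB, 1/2 BO, 1/4 OO.
Type-B genotypes among offspring: BB (1/4), BO (1/2); total 3/4.
P(BO | type B) = (1/2) / (3/4) = 2/3.

2/3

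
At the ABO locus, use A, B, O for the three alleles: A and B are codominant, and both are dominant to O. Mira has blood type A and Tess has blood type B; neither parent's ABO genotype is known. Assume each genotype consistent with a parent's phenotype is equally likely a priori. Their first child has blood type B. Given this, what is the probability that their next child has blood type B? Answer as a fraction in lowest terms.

5/12

Possible genotypes: Mira ∈ {AA, AO}; Tess ∈ {BB, BO}.
Weight each parental genotype pair by prior × P(type-B child):
  AO × BB: posterior weight 2/3; P(next child type B) = 1/2.
  AO × BO: posterior weight 1/3; P(next child type B) = 1/4.
Weighted sum = 5/12.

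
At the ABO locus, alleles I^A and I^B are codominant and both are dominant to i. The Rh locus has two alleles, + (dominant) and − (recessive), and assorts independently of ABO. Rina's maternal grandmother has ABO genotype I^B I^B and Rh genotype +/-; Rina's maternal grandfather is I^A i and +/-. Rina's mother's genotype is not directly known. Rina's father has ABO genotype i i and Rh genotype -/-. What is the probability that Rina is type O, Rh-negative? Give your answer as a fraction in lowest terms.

1/8

Rina's mother's ABO genotype from I^B I^B × I^A i: 1/2 I^A I^B, 1/2 I^B i.
Crossing each possibility with the father i i and summing P(type O): 1/2·0 + 1/2·1/2 = 1/4.
Similarly for Rh via the mother's Rh distribution: P(Rh-) = 1/2.
Independent loci: 1/4 × 1/2 = 1/8.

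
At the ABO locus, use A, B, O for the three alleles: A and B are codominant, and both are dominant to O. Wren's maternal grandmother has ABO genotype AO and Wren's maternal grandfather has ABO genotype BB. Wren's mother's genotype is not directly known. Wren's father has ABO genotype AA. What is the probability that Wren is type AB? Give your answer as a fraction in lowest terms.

Wren's mother's ABO genotype from AO × BB: 1/2 AB, 1/2 BO.
Crossing each possibility with the father AA and summing P(type AB): 1/2·1/2 + 1/2·1/2 = 1/2.

1/2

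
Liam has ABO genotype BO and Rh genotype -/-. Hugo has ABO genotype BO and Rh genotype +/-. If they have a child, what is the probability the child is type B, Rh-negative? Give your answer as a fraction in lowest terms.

ABO cross BO × BO → offspring phenotypes: 1/4 O, 3/4 B.
Rh cross -/- × +/- → 1/2 Rh+, 1/2 Rh-.
Independent loci: P(type B, Rh-negative) = 3/4 × 1/2 = 3/8.

3/8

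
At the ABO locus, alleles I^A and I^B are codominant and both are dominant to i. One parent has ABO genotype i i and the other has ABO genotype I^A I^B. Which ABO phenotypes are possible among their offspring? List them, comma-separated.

A, B

Gametes from i i × I^A I^B give offspring ABO genotypes I^A i, I^B i, i.e. phenotypes A, B.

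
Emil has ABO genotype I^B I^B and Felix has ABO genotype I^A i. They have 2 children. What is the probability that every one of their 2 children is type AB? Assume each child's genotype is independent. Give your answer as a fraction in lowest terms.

ABO cross I^B I^B × I^A i → 1/2 B, 1/2 AB.
So P(type AB) = 1/2 per child.
All 2 independent: (1/2)^2 = 1/4.

1/4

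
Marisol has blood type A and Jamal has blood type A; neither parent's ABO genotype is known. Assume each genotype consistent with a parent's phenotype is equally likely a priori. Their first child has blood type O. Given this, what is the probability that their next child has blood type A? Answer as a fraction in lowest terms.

3/4

Possible genotypes: Marisol ∈ {AA, AO}; Jamal ∈ {AA, AO}.
Weight each parental genotype pair by prior × P(type-O child):
  AO × AO: posterior weight 1; P(next child type A) = 3/4.
Weighted sum = 3/4.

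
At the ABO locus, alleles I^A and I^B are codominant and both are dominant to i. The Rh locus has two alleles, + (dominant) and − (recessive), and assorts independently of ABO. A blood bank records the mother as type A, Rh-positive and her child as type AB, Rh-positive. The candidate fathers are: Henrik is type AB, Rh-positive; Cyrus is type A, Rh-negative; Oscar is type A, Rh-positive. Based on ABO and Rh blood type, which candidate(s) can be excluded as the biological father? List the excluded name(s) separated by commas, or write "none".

A candidate is excluded only if no genotype consistent with his phenotype could produce a type AB, Rh-positive child with a type A, Rh-positive mother.
Cyrus (type A, Rh-): no genotype consistent with that phenotype can produce a type-AB Rh+ child with a type-A mother.
Oscar (type A, Rh+): no genotype consistent with that phenotype can produce a type-AB Rh+ child with a type-A mother.

Cyrus, Oscar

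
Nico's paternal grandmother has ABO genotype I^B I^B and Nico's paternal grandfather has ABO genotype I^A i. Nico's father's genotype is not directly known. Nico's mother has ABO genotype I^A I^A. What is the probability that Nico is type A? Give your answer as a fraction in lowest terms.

1/2

Nico's father's ABO genotype from I^B I^B × I^A i: 1/2 I^A I^B, 1/2 I^B i.
Crossing each possibility with the mother I^A I^A and summing P(type A): 1/2·1/2 + 1/2·1/2 = 1/2.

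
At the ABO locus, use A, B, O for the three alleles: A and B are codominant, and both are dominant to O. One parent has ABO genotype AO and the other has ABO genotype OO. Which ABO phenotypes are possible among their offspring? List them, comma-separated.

Gametes from AO × OO give offspring ABO genotypes AO, OO, i.e. phenotypes O, A.

O, A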